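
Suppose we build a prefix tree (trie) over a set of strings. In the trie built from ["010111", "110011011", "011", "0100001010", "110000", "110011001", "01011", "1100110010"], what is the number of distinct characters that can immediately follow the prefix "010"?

Follow the path "010" to its node, then look at its outgoing edges.
Distinct next characters after "010": 0, 1.
That node has 2 child edges.

2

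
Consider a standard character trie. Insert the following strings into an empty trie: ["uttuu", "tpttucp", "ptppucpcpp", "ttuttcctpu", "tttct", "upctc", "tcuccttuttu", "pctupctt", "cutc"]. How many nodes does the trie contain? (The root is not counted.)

59

Trace insertions, counting only characters that open a new branch:
  "uttuu" → 5 new (u, t, t, u, u)
  "tpttucp" → 7 new (t, p, t, t, u, c, p)
  "ptppucpcpp" → 10 new (p, t, p, p, u, c, p, c, p, p)
  "ttuttcctpu" → prefix "t" already present; 9 new (t, u, t, t, c, c, t, p, u)
  "tttct" → prefix "tt" already present; 3 new (t, c, t)
  "upctc" → prefix "u" already present; 4 new (p, c, t, c)
  "tcuccttuttu" → prefix "t" already present; 10 new (c, u, c, c, t, t, u, t, t, u)
  "pctupctt" → prefix "p" already present; 7 new (c, t, u, p, c, t, t)
  "cutc" → 4 new (c, u, t, c)
Total nodes = 5 + 7 + 10 + 9 + 3 + 4 + 10 + 7 + 4 = 59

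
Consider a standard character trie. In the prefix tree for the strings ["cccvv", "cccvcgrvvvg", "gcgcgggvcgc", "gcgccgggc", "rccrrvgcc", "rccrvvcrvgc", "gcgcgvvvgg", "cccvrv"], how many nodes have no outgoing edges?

A leaf is a node with no children — equivalently, the end of a word that is not a proper prefix of any other stored word.
Those words: "cccvcgrvvvg", "cccvrv", "cccvv", "gcgccgggc", "gcgcgggvcgc", "gcgcgvvvgg", "rccrrvgcc", "rccrvvcrvgc"
Leaf count: 8

8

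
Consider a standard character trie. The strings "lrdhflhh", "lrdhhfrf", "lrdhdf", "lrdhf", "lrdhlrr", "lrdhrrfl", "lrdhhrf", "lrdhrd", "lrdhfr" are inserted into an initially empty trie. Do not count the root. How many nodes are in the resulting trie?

Count nodes per top-level branch (shared prefixes stored once):
  'l'-branch (lrdhdf, lrdhf, lrdhflhh, lrdhfr, lrdhhfrf, lrdhhrf, lrdhlrr, lrdhrd, lrdhrrfl): 25 nodes
Sum: 25

25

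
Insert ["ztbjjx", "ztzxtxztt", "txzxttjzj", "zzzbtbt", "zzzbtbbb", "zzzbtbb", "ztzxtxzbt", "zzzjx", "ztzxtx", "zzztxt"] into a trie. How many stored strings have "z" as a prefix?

Filter for entries beginning with "z":
Matches: "ztbjjx", "ztzxtx", "ztzxtxzbt", "ztzxtxztt", "zzzbtbb", "zzzbtbbb", "zzzbtbt", "zzzjx", "zzztxt"
Count: 9

9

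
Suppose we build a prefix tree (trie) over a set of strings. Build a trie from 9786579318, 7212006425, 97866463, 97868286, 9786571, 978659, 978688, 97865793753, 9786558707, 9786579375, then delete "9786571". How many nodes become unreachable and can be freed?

1

A node on "9786571"'s path can go only if nothing else ends at it or branches off below it.
The suffix "1" (1 node) is used only by "9786571"; the node for "978657" still has the child "9", so pruning stops there.
Nodes removed: 1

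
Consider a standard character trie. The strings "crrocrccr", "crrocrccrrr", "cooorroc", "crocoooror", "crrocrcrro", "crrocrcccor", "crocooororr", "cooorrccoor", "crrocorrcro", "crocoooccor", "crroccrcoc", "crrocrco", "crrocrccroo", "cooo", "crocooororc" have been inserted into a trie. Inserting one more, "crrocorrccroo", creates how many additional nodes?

4

"crrocorrc" is already a path in the trie; the remaining "croo" must be added.
So 13 − 9 = 4 new nodes.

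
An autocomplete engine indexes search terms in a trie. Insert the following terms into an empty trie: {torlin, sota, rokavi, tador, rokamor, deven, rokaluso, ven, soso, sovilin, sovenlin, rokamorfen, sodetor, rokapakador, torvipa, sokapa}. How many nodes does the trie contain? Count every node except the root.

Count nodes per top-level branch (shared prefixes stored once):
  'd'-branch (deven): 5 nodes
  'r'-branch (rokaluso, rokamor, rokamorfen, rokapakador, rokavi): 23 nodes
  's'-branch (sodetor, sokapa, soso, sota, sovenlin, sovilin): 25 nodes
  't'-branch (tador, torlin, torvipa): 14 nodes
  'v'-branch (ven): 3 nodes
Sum: 70

70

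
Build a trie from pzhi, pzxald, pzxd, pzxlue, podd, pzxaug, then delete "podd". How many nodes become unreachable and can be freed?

3

After clearing the end-marker at "podd", prune upward until reaching a node still needed by another word.
The suffix "odd" (3 nodes) is used only by "podd"; the node for "p" still has the child "z", so pruning stops there.
Nodes removed: 3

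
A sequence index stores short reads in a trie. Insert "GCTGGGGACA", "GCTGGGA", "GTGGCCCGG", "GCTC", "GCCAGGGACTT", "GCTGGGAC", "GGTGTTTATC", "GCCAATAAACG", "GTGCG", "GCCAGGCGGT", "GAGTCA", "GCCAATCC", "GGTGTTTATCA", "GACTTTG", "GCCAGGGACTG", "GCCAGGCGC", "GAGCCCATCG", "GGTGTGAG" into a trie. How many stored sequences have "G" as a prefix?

Walk to "G"; the words in its subtree are exactly those with that prefix.
Words under "G": GACTTTG, GAGCCCATCG, GAGTCA, GCCAATAAACG, GCCAATCC, GCCAGGCGC, GCCAGGCGGT, GCCAGGGACTG, GCCAGGGACTT, GCTC, GCTGGGA, GCTGGGAC, GCTGGGGACA, GGTGTGAG, GGTGTTTATC, GGTGTTTATCA, GTGCG, GTGGCCCGG
Count: 18

18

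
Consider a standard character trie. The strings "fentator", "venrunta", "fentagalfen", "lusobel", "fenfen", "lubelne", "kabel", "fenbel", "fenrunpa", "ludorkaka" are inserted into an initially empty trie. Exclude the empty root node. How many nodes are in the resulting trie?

57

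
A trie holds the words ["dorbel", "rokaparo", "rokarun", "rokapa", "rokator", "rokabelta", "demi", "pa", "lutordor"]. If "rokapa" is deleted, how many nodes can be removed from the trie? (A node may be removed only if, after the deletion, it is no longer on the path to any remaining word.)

0

After clearing the end-marker at "rokapa", prune upward until reaching a node still needed by another word.
Every node on "rokapa" is still needed (e.g. by "rokaparo"), so nothing is freed.
Nodes removed: 0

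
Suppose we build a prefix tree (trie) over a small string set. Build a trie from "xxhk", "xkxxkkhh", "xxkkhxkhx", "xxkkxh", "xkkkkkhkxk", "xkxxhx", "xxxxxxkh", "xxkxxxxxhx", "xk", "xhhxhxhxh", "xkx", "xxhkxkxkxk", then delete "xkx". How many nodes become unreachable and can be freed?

0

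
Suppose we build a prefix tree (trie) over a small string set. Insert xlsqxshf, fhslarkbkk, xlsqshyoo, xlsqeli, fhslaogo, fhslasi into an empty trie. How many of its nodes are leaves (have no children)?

Leaves are exactly the stored words that no other stored word extends.
Those words: "fhslaogo", "fhslarkbkk", "fhslasi", "xlsqeli", "xlsqshyoo", "xlsqxshf"
Leaf count: 6

6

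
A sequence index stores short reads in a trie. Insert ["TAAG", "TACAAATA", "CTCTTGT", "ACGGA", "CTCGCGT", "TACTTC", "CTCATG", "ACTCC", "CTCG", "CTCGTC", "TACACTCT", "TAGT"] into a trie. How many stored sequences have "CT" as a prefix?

5

Traverse to the node for "CT", then collect every word in that subtree.
Words under "CT": CTCATG, CTCG, CTCGCGT, CTCGTC, CTCTTGT
Count: 5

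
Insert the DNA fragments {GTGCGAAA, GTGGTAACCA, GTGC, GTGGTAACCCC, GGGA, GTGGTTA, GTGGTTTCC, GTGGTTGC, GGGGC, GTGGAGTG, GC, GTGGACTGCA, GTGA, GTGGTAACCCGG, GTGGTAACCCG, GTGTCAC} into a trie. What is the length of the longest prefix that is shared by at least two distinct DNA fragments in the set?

Look for the deepest trie node that still has at least two words in its subtree.
e.g. "GTGGTAACCCG" and "GTGGTAACCCGG" share the prefix "GTGGTAACCCG" of length 11; no pair shares a longer one.
Longest shared-prefix length: 11

11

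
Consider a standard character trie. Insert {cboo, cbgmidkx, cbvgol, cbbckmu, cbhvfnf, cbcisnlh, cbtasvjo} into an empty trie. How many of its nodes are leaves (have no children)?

7

A leaf is a node with no children — equivalently, the end of a word that is not a proper prefix of any other stored word.
Those words: "cbbckmu", "cbcisnlh", "cbgmidkx", "cbhvfnf", "cboo", "cbtasvjo", "cbvgol"
Leaf count: 7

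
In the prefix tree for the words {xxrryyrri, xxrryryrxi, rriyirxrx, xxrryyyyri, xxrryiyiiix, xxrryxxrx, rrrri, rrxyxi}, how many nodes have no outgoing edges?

8

A leaf is a node with no children — equivalently, the end of a word that is not a proper prefix of any other stored word.
Those words: "rriyirxrx", "rrrri", "rrxyxi", "xxrryiyiiix", "xxrryryrxi", "xxrryxxrx", "xxrryyrri", "xxrryyyyri"
Leaf count: 8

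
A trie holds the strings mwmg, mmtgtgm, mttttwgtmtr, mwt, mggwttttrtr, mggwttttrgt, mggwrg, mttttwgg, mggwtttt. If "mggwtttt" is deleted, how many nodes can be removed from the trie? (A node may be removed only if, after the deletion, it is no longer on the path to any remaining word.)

A node on "mggwtttt"'s path can go only if nothing else ends at it or branches off below it.
Every node on "mggwtttt" is still needed (e.g. by "mggwttttrtr"), so nothing is freed.
Nodes removed: 0

0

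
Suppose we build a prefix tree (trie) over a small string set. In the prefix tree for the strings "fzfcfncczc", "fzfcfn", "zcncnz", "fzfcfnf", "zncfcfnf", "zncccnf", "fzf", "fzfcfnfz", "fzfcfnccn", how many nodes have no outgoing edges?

Leaves are exactly the stored words that no other stored word extends.
Those words: "fzfcfnccn", "fzfcfncczc", "fzfcfnfz", "zcncnz", "zncccnf", "zncfcfnf"
Leaf count: 6

6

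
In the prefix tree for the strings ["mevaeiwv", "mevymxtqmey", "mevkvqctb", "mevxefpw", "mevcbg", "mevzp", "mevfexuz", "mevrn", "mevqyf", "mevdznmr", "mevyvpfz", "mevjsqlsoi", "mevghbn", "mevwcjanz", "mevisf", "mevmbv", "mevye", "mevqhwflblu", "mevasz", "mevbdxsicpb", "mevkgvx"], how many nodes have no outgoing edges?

21

Leaves are exactly the stored words that no other stored word extends.
Those words: "mevaeiwv", "mevasz", "mevbdxsicpb", "mevcbg", "mevdznmr", "mevfexuz", "mevghbn", "mevisf", "mevjsqlsoi", "mevkgvx", "mevkvqctb", "mevmbv", "mevqhwflblu", "mevqyf", "mevrn", "mevwcjanz", "mevxefpw", "mevye", "mevymxtqmey", "mevyvpfz", "mevzp"
Leaf count: 21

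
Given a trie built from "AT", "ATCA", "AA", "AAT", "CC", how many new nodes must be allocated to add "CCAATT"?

The longest prefix of "CCAATT" already in the trie is "CC" (length 2).
So 6 − 2 = 4 new nodes.

4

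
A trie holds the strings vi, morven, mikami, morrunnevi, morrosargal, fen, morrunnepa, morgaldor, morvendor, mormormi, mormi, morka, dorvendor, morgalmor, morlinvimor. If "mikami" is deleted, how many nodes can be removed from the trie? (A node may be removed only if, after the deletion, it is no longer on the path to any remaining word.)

After clearing the end-marker at "mikami", prune upward until reaching a node still needed by another word.
The suffix "ikami" (5 nodes) is used only by "mikami"; the node for "m" still has the child "o", so pruning stops there.
Nodes removed: 5

5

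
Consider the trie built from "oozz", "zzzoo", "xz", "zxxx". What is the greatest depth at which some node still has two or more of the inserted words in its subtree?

1

Equivalently: take the maximum, over all pairs, of their longest common prefix length.
e.g. "zxxx" and "zzzoo" share the prefix "z" of length 1; no pair shares a longer one.
Longest shared-prefix length: 1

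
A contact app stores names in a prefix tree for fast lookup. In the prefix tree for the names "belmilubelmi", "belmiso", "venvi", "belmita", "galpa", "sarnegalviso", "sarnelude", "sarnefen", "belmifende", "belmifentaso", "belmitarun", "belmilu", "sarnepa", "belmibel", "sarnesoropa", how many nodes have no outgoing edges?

A leaf is a node with no children — equivalently, the end of a word that is not a proper prefix of any other stored word.
Those words: "belmibel", "belmifende", "belmifentaso", "belmilubelmi", "belmiso", "belmitarun", "galpa", "sarnefen", "sarnegalviso", "sarnelude", "sarnepa", "sarnesoropa", "venvi"
Leaf count: 13

13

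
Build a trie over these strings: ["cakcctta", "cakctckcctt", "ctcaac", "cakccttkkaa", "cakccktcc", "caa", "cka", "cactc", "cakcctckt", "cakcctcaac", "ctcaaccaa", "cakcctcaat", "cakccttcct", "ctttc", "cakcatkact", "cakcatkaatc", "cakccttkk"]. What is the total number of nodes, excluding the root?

For each word, the new-node count is its length minus the longest prefix already in the trie:
  "cakcctta" → 8 new (c, a, k, c, c, t, t, a)
  "cakctckcctt" → prefix "cakc" already present; 7 new (t, c, k, c, c, t, t)
  "ctcaac" → prefix "c" already present; 5 new (t, c, a, a, c)
  "cakccttkkaa" → prefix "cakcctt" already present; 4 new (k, k, a, a)
  "cakccktcc" → prefix "cakcc" already present; 4 new (k, t, c, c)
  "caa" → prefix "ca" already present; 1 new (a)
  "cka" → prefix "c" already present; 2 new (k, a)
  "cactc" → prefix "ca" already present; 3 new (c, t, c)
  "cakcctckt" → prefix "cakcct" already present; 3 new (c, k, t)
  "cakcctcaac" → prefix "cakcctc" already present; 3 new (a, a, c)
  "ctcaaccaa" → prefix "ctcaac" already present; 3 new (c, a, a)
  "cakcctcaat" → prefix "cakcctcaa" already present; 1 new (t)
  "cakccttcct" → prefix "cakcctt" already present; 3 new (c, c, t)
  "ctttc" → prefix "ct" already present; 3 new (t, t, c)
  "cakcatkact" → prefix "cakc" already present; 6 new (a, t, k, a, c, t)
  "cakcatkaatc" → prefix "cakcatka" already present; 3 new (a, t, c)
  "cakccttkk" → prefix "cakccttkk" already present; 0 new (none)
Total nodes = 8 + 7 + 5 + 4 + 4 + 1 + 2 + 3 + 3 + 3 + 3 + 1 + 3 + 3 + 6 + 3 + 0 = 59

59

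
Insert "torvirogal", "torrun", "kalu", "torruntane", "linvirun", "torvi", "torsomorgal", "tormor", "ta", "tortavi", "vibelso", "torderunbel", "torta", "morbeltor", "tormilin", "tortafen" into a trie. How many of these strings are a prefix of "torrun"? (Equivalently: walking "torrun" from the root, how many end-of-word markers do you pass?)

1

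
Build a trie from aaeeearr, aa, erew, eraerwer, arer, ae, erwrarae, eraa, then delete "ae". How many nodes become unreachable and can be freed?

1

A node on "ae"'s path can go only if nothing else ends at it or branches off below it.
The suffix "e" (1 node) is used only by "ae"; the node for "a" still has the child "a", so pruning stops there.
Nodes removed: 1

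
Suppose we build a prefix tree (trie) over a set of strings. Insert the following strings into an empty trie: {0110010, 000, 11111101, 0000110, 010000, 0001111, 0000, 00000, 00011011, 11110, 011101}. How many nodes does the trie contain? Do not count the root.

37

Count nodes per top-level branch (shared prefixes stored once):
  '0'-branch (000, 0000, 00000, 0000110, 00011011, 0001111, 010000, 0110010, 011101): 28 nodes
  '1'-branch (11110, 11111101): 9 nodes
Sum: 37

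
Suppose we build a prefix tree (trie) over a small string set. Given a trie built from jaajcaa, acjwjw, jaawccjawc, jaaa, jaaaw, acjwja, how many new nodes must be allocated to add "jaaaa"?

1

"jaaa" is already a path in the trie; the remaining "a" must be added.
Each of the 1 remaining characters creates one node.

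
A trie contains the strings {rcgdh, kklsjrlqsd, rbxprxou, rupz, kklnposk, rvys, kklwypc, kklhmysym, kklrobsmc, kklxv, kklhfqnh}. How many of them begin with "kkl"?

Walk to "kkl"; the words in its subtree are exactly those with that prefix.
Words under "kkl": kklhfqnh, kklhmysym, kklnposk, kklrobsmc, kklsjrlqsd, kklwypc, kklxv
Count: 7

7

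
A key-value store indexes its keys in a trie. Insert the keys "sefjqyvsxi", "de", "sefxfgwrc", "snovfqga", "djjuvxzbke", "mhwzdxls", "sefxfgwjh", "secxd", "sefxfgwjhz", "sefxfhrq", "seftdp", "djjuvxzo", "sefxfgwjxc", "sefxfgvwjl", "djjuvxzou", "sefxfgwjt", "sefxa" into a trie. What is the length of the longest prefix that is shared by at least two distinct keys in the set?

Equivalently: take the maximum, over all pairs, of their longest common prefix length.
"sefxfgwjh" and "sefxfgwjhz" agree on "sefxfgwjh" (9 characters) before diverging; nothing deeper is shared.
Longest shared-prefix length: 9

9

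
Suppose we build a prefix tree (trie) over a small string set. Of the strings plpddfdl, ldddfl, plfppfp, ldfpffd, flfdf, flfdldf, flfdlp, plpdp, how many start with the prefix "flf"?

Filter for entries beginning with "flf":
Words under "flf": flfdf, flfdldf, flfdlp
Count: 3

3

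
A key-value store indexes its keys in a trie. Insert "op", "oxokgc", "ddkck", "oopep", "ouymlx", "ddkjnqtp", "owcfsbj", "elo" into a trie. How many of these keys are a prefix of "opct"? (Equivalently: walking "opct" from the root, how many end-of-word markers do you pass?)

Check each prefix of "opct" against the stored set — each match is an end-marker on the path.
Prefixes of the query that are stored words: "op"
Count: 1

1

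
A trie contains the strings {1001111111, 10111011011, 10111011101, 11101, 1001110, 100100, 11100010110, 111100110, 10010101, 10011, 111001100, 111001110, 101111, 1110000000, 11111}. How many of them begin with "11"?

Traverse to the node for "11", then collect every word in that subtree.
Matches: "1110000000", "11100010110", "111001100", "111001110", "11101", "111100110", "11111"
Count: 7

7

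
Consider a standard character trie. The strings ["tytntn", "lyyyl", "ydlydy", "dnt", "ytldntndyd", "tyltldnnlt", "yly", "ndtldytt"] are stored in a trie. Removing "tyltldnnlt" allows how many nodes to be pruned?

8

A node on "tyltldnnlt"'s path can go only if nothing else ends at it or branches off below it.
The suffix "ltldnnlt" (8 nodes) is used only by "tyltldnnlt"; the node for "ty" still has the child "t", so pruning stops there.
Nodes removed: 8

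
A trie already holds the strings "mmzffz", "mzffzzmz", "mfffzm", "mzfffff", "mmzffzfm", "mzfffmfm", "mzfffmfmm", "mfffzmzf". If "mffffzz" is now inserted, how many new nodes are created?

Walking "mffffzz" from the root, the first 4 characters ("mfff") follow existing edges; "f" is the first miss.
Each of the 3 remaining characters creates one node.

3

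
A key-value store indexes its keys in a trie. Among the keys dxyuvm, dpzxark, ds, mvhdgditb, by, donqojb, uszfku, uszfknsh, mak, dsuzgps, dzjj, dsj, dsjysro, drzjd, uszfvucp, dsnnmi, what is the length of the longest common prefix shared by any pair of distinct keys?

Look for the deepest trie node that still has at least two words in its subtree.
e.g. "uszfknsh" and "uszfku" share the prefix "uszfk" of length 5; no pair shares a longer one.
Longest shared-prefix length: 5

5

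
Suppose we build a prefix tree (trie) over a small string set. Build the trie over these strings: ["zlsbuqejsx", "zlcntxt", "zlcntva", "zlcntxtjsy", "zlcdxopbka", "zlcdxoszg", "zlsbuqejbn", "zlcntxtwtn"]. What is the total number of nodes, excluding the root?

Trie structure (* marks end of a word):
(root)
└─ z
   └─ l
      ├─ c
      │  ├─ d
      │  │  └─ x
      │  │     └─ o
      │  │        ├─ p
      │  │        │  └─ b
      │  │        │     └─ k
      │  │        │        └─ a *
      │  │        └─ s
      │  │           └─ z
      │  │              └─ g *
      │  └─ n
      │     └─ t
      │        ├─ v
      │        │  └─ a *
      │        └─ x
      │           └─ t *
      │              ├─ j
      │              │  └─ s
      │              │     └─ y *
      │              └─ w
      │                 └─ t
      │                    └─ n *
      └─ s
         └─ b
            └─ u
               └─ q
                  └─ e
                     └─ j
                        ├─ b
                        │  └─ n *
                        └─ s
                           └─ x *
Counting every labelled node above: 35.

35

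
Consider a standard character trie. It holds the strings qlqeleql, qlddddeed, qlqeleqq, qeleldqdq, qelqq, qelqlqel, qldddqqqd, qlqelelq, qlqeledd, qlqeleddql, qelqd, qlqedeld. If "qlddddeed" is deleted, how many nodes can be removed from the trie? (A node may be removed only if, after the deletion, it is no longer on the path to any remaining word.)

4

A node on "qlddddeed"'s path can go only if nothing else ends at it or branches off below it.
The suffix "deed" (4 nodes) is used only by "qlddddeed"; the node for "qlddd" still has the child "q", so pruning stops there.
Nodes removed: 4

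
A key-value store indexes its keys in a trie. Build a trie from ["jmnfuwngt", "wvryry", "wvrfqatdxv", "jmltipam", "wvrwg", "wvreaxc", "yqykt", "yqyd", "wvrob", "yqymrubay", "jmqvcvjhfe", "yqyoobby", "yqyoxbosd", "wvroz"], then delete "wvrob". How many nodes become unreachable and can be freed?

Walk "wvrob" from the leaf back toward the root, removing each node that no remaining word uses.
The suffix "b" (1 node) is used only by "wvrob"; the node for "wvro" still has the child "z", so pruning stops there.
Nodes removed: 1

1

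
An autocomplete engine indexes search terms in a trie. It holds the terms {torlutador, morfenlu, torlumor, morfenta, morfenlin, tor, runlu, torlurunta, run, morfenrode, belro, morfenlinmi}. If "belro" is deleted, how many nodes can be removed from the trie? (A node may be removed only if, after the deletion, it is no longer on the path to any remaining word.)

5

After clearing the end-marker at "belro", prune upward until reaching a node still needed by another word.
No other word shares any prefix with "belro", so all 5 of its nodes go.
Nodes removed: 5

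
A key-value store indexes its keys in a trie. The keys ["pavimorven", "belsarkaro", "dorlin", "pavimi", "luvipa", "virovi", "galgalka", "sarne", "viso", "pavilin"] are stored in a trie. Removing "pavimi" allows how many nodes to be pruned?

1

Walk "pavimi" from the leaf back toward the root, removing each node that no remaining word uses.
The suffix "i" (1 node) is used only by "pavimi"; the node for "pavim" still has the child "o", so pruning stops there.
Nodes removed: 1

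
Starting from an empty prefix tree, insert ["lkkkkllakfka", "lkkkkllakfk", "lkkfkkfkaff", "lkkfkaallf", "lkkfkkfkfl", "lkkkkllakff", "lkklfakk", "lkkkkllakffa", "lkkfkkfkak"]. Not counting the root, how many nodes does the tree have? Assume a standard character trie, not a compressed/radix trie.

35

Trie structure (* marks end of a word):
(root)
└─ l
   └─ k
      └─ k
         ├─ f
         │  └─ k
         │     ├─ a
         │     │  └─ a
         │     │     └─ l
         │     │        └─ l
         │     │           └─ f *
         │     └─ k
         │        └─ f
         │           └─ k
         │              ├─ a
         │              │  ├─ f
         │              │  │  └─ f *
         │              │  └─ k *
         │              └─ f
         │                 └─ l *
         ├─ k
         │  └─ k
         │     └─ l
         │        └─ l
         │           └─ a
         │              └─ k
         │                 └─ f
         │                    ├─ f *
         │                    │  └─ a *
         │                    └─ k *
         │                       └─ a *
         └─ l
            └─ f
               └─ a
                  └─ k
                     └─ k *
Counting every labelled node above: 35.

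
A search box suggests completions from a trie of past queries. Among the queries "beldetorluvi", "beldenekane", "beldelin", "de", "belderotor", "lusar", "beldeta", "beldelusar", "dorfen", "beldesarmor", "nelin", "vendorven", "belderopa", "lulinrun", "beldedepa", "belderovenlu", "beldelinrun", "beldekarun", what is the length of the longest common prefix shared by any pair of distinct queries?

Look for the deepest trie node that still has at least two words in its subtree.
e.g. "beldelin" and "beldelinrun" share the prefix "beldelin" of length 8; no pair shares a longer one.
Longest shared-prefix length: 8

8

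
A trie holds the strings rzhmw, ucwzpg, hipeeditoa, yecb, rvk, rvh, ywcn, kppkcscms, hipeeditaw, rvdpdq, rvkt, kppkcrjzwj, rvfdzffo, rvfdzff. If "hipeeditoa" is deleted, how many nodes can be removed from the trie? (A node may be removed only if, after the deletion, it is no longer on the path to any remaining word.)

A node on "hipeeditoa"'s path can go only if nothing else ends at it or branches off below it.
The suffix "oa" (2 nodes) is used only by "hipeeditoa"; the node for "hipeedit" still has the child "a", so pruning stops there.
Nodes removed: 2

2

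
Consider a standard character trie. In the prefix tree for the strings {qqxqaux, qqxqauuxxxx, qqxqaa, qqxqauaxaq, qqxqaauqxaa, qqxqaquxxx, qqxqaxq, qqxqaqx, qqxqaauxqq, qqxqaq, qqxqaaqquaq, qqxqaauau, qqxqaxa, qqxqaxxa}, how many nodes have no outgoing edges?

Leaves are exactly the stored words that no other stored word extends.
Those words: "qqxqaaqquaq", "qqxqaauau", "qqxqaauqxaa", "qqxqaauxqq", "qqxqaquxxx", "qqxqaqx", "qqxqauaxaq", "qqxqauuxxxx", "qqxqaux", "qqxqaxa", "qqxqaxq", "qqxqaxxa"
Leaf count: 12

12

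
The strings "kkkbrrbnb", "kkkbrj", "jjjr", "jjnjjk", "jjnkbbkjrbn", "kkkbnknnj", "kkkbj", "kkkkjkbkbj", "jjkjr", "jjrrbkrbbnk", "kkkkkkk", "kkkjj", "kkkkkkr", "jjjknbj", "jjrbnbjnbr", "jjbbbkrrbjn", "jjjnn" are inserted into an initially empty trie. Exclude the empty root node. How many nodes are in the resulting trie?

79

Insert word by word; a character creates a node only if that edge doesn't already exist:
  "kkkbrrbnb" → 9 new (k, k, k, b, r, r, b, n, b)
  "kkkbrj" → prefix "kkkbr" already present; 1 new (j)
  "jjjr" → 4 new (j, j, j, r)
  "jjnjjk" → prefix "jj" already present; 4 new (n, j, j, k)
  "jjnkbbkjrbn" → prefix "jjn" already present; 8 new (k, b, b, k, j, r, b, n)
  "kkkbnknnj" → prefix "kkkb" already present; 5 new (n, k, n, n, j)
  "kkkbj" → prefix "kkkb" already present; 1 new (j)
  "kkkkjkbkbj" → prefix "kkk" already present; 7 new (k, j, k, b, k, b, j)
  "jjkjr" → prefix "jj" already present; 3 new (k, j, r)
  "jjrrbkrbbnk" → prefix "jj" already present; 9 new (r, r, b, k, r, b, b, n, k)
  "kkkkkkk" → prefix "kkkk" already present; 3 new (k, k, k)
  "kkkjj" → prefix "kkk" already present; 2 new (j, j)
  "kkkkkkr" → prefix "kkkkkk" already present; 1 new (r)
  "jjjknbj" → prefix "jjj" already present; 4 new (k, n, b, j)
  "jjrbnbjnbr" → prefix "jjr" already present; 7 new (b, n, b, j, n, b, r)
  "jjbbbkrrbjn" → prefix "jj" already present; 9 new (b, b, b, k, r, r, b, j, n)
  "jjjnn" → prefix "jjj" already present; 2 new (n, n)
Total nodes = 9 + 1 + 4 + 4 + 8 + 5 + 1 + 7 + 3 + 9 + 3 + 2 + 1 + 4 + 7 + 9 + 2 = 79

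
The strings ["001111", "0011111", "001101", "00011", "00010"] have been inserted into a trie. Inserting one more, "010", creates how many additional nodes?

The longest prefix of "010" already in the trie is "0" (length 1).
So 3 − 1 = 2 new nodes.

2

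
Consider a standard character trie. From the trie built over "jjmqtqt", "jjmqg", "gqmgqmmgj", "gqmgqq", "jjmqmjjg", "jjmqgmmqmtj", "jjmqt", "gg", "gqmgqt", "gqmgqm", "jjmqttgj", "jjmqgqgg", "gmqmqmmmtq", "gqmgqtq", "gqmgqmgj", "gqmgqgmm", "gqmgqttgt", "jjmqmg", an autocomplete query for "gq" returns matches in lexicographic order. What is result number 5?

DFS of the "gq" subtree visits, in order: "gqmgqgmm", "gqmgqm", "gqmgqmgj", "gqmgqmmgj", "gqmgqq", "gqmgqt", "gqmgqtq", "gqmgqttgt"
Position 5: gqmgqq

gqmgqq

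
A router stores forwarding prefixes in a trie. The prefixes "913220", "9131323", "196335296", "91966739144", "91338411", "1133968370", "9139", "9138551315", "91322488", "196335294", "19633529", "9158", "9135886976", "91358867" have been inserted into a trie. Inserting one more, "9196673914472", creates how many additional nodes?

2

Walking "9196673914472" from the root, the first 11 characters ("91966739144") follow existing edges; "7" is the first miss.
New nodes needed: |"9196673914472"| − 11 = 13 − 11 = 2.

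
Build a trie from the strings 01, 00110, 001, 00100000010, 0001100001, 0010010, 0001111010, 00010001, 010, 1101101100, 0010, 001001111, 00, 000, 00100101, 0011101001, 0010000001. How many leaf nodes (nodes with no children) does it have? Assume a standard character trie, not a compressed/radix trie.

Leaves are exactly the stored words that no other stored word extends.
Those words: "00010001", "0001100001", "0001111010", "00100000010", "00100101", "001001111", "00110", "0011101001", "010", "1101101100"
Leaf count: 10

10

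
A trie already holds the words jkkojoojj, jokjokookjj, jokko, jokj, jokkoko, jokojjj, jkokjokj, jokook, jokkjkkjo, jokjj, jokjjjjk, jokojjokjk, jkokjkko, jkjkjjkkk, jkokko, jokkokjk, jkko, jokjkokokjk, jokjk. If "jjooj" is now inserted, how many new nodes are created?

4

"j" is already a path in the trie; the remaining "jooj" must be added.
New nodes needed: |"jjooj"| − 1 = 5 − 1 = 4.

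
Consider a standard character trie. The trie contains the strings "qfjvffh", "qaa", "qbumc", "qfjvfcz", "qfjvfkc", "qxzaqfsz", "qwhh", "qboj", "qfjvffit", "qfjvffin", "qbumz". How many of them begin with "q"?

11

Traverse to the node for "q", then collect every word in that subtree.
Words under "q": qaa, qboj, qbumc, qbumz, qfjvfcz, qfjvffh, qfjvffin, qfjvffit, qfjvfkc, qwhh, qxzaqfsz
Count: 11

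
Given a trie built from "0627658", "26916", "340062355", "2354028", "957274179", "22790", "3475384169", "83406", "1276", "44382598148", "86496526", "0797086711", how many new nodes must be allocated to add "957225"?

2

The longest prefix of "957225" already in the trie is "9572" (length 4).
New nodes needed: |"957225"| − 4 = 6 − 4 = 2.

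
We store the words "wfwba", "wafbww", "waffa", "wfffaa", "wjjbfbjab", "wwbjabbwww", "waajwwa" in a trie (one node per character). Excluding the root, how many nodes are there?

38

Trace insertions, counting only characters that open a new branch:
  "wfwba" → 5 new (w, f, w, b, a)
  "wafbww" → prefix "w" already present; 5 new (a, f, b, w, w)
  "waffa" → prefix "waf" already present; 2 new (f, a)
  "wfffaa" → prefix "wf" already present; 4 new (f, f, a, a)
  "wjjbfbjab" → prefix "w" already present; 8 new (j, j, b, f, b, j, a, b)
  "wwbjabbwww" → prefix "w" already present; 9 new (w, b, j, a, b, b, w, w, w)
  "waajwwa" → prefix "wa" already present; 5 new (a, j, w, w, a)
Total nodes = 5 + 5 + 2 + 4 + 8 + 9 + 5 = 38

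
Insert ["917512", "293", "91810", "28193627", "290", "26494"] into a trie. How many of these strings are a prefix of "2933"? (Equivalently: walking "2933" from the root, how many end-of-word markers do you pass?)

Check each prefix of "2933" against the stored set — each match is an end-marker on the path.
Prefixes of the query that are stored words: "293"
Count: 1

1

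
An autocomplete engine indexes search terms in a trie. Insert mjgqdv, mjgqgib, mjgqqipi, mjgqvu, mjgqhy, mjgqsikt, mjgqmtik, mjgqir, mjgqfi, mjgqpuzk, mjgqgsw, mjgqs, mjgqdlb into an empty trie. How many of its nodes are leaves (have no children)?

12

A leaf is a node with no children — equivalently, the end of a word that is not a proper prefix of any other stored word.
Those words: "mjgqdlb", "mjgqdv", "mjgqfi", "mjgqgib", "mjgqgsw", "mjgqhy", "mjgqir", "mjgqmtik", "mjgqpuzk", "mjgqqipi", "mjgqsikt", "mjgqvu"
Leaf count: 12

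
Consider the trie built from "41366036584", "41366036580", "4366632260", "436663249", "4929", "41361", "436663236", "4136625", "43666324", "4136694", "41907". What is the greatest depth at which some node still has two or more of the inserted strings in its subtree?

Equivalently: take the maximum, over all pairs, of their longest common prefix length.
"41366036580" and "41366036584" agree on "4136603658" (10 characters) before diverging; nothing deeper is shared.
Longest shared-prefix length: 10

10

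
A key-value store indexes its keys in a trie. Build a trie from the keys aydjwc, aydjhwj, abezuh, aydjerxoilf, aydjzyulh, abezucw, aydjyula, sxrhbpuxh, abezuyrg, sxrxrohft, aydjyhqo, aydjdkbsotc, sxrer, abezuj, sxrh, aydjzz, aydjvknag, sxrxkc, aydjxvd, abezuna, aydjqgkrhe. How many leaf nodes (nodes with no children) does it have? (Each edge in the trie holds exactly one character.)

A leaf is a node with no children — equivalently, the end of a word that is not a proper prefix of any other stored word.
Those words: "abezucw", "abezuh", "abezuj", "abezuna", "abezuyrg", "aydjdkbsotc", "aydjerxoilf", "aydjhwj", "aydjqgkrhe", "aydjvknag", "aydjwc", "aydjxvd", "aydjyhqo", "aydjyula", "aydjzyulh", "aydjzz", "sxrer", "sxrhbpuxh", "sxrxkc", "sxrxrohft"
Leaf count: 20

20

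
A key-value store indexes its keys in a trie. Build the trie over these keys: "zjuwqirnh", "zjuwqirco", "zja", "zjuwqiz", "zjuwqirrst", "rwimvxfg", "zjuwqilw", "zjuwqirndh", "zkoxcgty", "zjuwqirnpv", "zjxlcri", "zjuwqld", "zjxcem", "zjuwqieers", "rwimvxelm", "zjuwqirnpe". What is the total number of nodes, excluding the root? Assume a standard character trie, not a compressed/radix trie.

55

For each word, the new-node count is its length minus the longest prefix already in the trie:
  "zjuwqirnh" → 9 new (z, j, u, w, q, i, r, n, h)
  "zjuwqirco" → prefix "zjuwqir" already present; 2 new (c, o)
  "zja" → prefix "zj" already present; 1 new (a)
  "zjuwqiz" → prefix "zjuwqi" already present; 1 new (z)
  "zjuwqirrst" → prefix "zjuwqir" already present; 3 new (r, s, t)
  "rwimvxfg" → 8 new (r, w, i, m, v, x, f, g)
  "zjuwqilw" → prefix "zjuwqi" already present; 2 new (l, w)
  "zjuwqirndh" → prefix "zjuwqirn" already present; 2 new (d, h)
  "zkoxcgty" → prefix "z" already present; 7 new (k, o, x, c, g, t, y)
  "zjuwqirnpv" → prefix "zjuwqirn" already present; 2 new (p, v)
  "zjxlcri" → prefix "zj" already present; 5 new (x, l, c, r, i)
  "zjuwqld" → prefix "zjuwq" already present; 2 new (l, d)
  "zjxcem" → prefix "zjx" already present; 3 new (c, e, m)
  "zjuwqieers" → prefix "zjuwqi" already present; 4 new (e, e, r, s)
  "rwimvxelm" → prefix "rwimvx" already present; 3 new (e, l, m)
  "zjuwqirnpe" → prefix "zjuwqirnp" already present; 1 new (e)
Total nodes = 9 + 2 + 1 + 1 + 3 + 8 + 2 + 2 + 7 + 2 + 5 + 2 + 3 + 4 + 3 + 1 = 55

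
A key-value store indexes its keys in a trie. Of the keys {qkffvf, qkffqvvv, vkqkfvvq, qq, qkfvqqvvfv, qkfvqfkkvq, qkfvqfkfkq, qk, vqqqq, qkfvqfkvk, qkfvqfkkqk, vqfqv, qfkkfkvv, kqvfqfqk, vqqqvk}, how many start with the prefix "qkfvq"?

5

Walk to "qkfvq"; the words in its subtree are exactly those with that prefix.
Matches: "qkfvqfkfkq", "qkfvqfkkqk", "qkfvqfkkvq", "qkfvqfkvk", "qkfvqqvvfv"
Count: 5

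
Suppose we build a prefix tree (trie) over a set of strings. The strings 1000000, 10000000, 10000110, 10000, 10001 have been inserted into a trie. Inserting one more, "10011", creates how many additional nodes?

2

Walking "10011" from the root, the first 3 characters ("100") follow existing edges; "1" is the first miss.
So 5 − 3 = 2 new nodes.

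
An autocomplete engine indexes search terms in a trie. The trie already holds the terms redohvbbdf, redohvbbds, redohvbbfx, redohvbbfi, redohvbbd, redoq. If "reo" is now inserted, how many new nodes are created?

1

Walking "reo" from the root, the first 2 characters ("re") follow existing edges; "o" is the first miss.
New nodes needed: |"reo"| − 2 = 3 − 2 = 1.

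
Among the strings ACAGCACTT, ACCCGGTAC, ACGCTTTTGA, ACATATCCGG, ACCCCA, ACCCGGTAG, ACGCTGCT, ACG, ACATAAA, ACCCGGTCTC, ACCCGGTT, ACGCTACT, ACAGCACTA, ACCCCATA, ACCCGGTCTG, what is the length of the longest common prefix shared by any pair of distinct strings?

9

Equivalently: take the maximum, over all pairs, of their longest common prefix length.
"ACCCGGTCTC" and "ACCCGGTCTG" agree on "ACCCGGTCT" (9 characters) before diverging; nothing deeper is shared.
Longest shared-prefix length: 9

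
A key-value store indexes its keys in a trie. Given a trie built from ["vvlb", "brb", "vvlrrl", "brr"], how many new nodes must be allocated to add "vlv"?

The longest prefix of "vlv" already in the trie is "v" (length 1).
Each of the 2 remaining characters creates one node.

2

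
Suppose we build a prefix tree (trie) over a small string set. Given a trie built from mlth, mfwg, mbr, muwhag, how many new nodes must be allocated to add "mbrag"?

The longest prefix of "mbrag" already in the trie is "mbr" (length 3).
New nodes needed: |"mbrag"| − 3 = 5 − 3 = 2.

2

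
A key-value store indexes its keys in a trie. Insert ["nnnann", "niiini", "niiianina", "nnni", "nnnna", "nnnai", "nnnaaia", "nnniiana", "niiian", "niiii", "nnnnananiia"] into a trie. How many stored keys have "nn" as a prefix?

Filter for entries beginning with "nn":
Words under "nn": nnnaaia, nnnai, nnnann, nnni, nnniiana, nnnna, nnnnananiia
Count: 7

7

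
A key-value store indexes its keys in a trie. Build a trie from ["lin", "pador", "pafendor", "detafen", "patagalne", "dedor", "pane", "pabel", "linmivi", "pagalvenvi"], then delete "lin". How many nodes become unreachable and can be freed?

0

A node on "lin"'s path can go only if nothing else ends at it or branches off below it.
Every node on "lin" is still needed (e.g. by "linmivi"), so nothing is freed.
Nodes removed: 0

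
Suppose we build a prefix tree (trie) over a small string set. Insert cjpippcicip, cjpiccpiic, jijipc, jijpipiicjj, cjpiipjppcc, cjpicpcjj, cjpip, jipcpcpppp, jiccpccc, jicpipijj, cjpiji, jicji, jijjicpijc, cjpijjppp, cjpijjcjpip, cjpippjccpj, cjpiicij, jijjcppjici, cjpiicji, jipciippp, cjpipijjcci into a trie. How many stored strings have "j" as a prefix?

9

Walk to "j"; the words in its subtree are exactly those with that prefix.
Words under "j": jiccpccc, jicji, jicpipijj, jijipc, jijjcppjici, jijjicpijc, jijpipiicjj, jipciippp, jipcpcpppp
Count: 9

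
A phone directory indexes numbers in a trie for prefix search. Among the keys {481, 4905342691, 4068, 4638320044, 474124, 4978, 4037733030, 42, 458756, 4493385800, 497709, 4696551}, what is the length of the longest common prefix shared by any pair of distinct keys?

3

The deepest shared node is where two words last agree before diverging.
e.g. "497709" and "4978" share the prefix "497" of length 3; no pair shares a longer one.
Longest shared-prefix length: 3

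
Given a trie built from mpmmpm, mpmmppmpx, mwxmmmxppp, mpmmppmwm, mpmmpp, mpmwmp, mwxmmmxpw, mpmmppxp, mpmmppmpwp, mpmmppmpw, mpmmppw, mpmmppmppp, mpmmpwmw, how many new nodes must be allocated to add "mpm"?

0

"mpm" is already a full path in the trie; only an end-marker is added.
No new nodes are needed: 0.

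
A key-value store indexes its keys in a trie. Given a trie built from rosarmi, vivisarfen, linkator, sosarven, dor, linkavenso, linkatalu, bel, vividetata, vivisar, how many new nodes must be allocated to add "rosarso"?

2

Walking "rosarso" from the root, the first 5 characters ("rosar") follow existing edges; "s" is the first miss.
So 7 − 5 = 2 new nodes.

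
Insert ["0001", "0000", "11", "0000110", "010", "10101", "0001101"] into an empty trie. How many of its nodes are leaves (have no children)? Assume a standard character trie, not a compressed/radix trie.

5

A leaf is a node with no children — equivalently, the end of a word that is not a proper prefix of any other stored word.
Those words: "0000110", "0001101", "010", "10101", "11"
Leaf count: 5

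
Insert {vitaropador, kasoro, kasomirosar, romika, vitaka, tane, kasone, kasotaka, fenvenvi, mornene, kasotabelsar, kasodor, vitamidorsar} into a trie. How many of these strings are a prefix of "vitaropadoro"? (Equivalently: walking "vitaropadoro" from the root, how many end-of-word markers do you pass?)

1

Walk "vitaropadoro" from the root; an end-of-word marker is hit whenever a stored word is a prefix of "vitaropadoro".
Prefixes of the query that are stored words: "vitaropador"
Count: 1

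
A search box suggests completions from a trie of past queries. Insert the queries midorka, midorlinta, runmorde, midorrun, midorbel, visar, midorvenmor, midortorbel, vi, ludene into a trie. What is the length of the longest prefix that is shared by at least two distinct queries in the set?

The deepest shared node is where two words last agree before diverging.
"midorbel" and "midorka" agree on "midor" (5 characters) before diverging; nothing deeper is shared.
Longest shared-prefix length: 5

5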